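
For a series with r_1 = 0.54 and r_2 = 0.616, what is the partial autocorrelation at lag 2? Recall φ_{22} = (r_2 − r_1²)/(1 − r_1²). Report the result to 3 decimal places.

φ_{22} = (r_2 − r_1²) / (1 − r_1²)
r_1² = (0.54)² = 0.2916
Numerator = 0.616 − 0.2916 = 0.3244; denominator = 1 − 0.2916 = 0.7084
φ_{22} = 0.3244 / 0.7084 = 0.458

0.458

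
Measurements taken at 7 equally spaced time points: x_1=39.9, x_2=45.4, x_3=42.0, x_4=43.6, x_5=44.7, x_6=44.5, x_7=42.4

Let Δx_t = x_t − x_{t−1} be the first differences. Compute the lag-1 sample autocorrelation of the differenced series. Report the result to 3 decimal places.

-0.449

First differences Δx: 5.5, -3.4, 1.6, 1.1, -0.2, -2.1
Mean of differences = 0.4167
Numerator Σ(Δx_t−Δx̄)(Δx_{t+1}−Δx̄) = -21.9786
Denominator Σ(Δx_t−Δx̄)² = 48.9883
r_1(Δx) = -21.9786 / 48.9883 = -0.449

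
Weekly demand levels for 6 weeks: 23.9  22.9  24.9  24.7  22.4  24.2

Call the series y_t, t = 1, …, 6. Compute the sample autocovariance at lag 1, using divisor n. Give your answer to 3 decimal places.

Mean ȳ = (23.9 + 22.9 + 24.9 + 24.7 + 22.4 + 24.2)/6 = 23.8333
Deviations: 0.0667, -0.9333, 1.0667, 0.8667, -1.4333, 0.3667
Σ_{t=1}^{5}(y_t−ȳ)(y_{t+1}−ȳ) = -1.9011
γ_1 = -1.9011 / 6 = -0.317

-0.317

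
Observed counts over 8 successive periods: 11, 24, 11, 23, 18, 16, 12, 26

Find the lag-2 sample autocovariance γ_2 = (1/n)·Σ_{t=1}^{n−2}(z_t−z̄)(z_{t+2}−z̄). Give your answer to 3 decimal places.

6.402

Mean z̄ = (11 + 24 + 11 + 23 + 18 + 16 + 12 + 26)/8 = 17.6250
Σ_{t=1}^{6}(z_t−z̄)(z_{t+2}−z̄) = 51.2188
γ_2 = 51.2188 / 8 = 6.402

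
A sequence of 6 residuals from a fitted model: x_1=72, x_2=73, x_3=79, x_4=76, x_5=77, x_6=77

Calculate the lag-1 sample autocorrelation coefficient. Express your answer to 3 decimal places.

0.119

Mean x̄ = (72 + 73 + 79 + 76 + 77 + 77)/6 = 75.6667
Deviations from mean: -3.6667, -2.6667, 3.3333, 0.3333, 1.3333, 1.3333
Σ(x_t−x̄)(x_{t+1}−x̄) = (9.7778) + (-8.8889) + (1.1111) + (0.4444) + (1.7778) = 4.2222
Denominator Σ(x_t−x̄)² = 35.3333
r_1 = 4.2222 / 35.3333 = 0.119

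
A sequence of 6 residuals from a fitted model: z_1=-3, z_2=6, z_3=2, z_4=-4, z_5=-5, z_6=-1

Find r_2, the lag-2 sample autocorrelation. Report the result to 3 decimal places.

-0.450

Mean z̄ = (-3 + 6 + 2 − 4 − 5 − 1)/6 = -0.8333
Σ(z_t−z̄)(z_{t+2}−z̄) = (-6.1389) + (-21.6389) + (-11.8056) + (0.5278) = -39.0556
Denominator Σ(z_t−z̄)² = 86.8333
r_2 = -39.0556 / 86.8333 = -0.450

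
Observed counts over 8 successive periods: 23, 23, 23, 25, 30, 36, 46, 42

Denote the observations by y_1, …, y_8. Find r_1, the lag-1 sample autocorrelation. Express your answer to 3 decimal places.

0.695

Mean ȳ = (23 + 23 + 23 + 25 + 30 + 36 + 46 + 42)/8 = 31.0000
Σ(y_t−ȳ)(y_{t+1}−ȳ) = (64.0000) + (64.0000) + (48.0000) + (6.0000) + (-5.0000) + (75.0000) + (165.0000) = 417.0000
Denominator Σ(y_t−ȳ)² = 600.0000
r_1 = 417.0000 / 600.0000 = 0.695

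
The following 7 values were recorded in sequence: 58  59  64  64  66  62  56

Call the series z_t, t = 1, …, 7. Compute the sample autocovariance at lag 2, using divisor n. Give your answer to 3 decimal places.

-3.615

Mean z̄ = (58 + 59 + 64 + 64 + 66 + 62 + 56)/7 = 61.2857
Σ_{t=1}^{5}(z_t−z̄)(z_{t+2}−z̄) = -25.3061
γ_2 = -25.3061 / 7 = -3.615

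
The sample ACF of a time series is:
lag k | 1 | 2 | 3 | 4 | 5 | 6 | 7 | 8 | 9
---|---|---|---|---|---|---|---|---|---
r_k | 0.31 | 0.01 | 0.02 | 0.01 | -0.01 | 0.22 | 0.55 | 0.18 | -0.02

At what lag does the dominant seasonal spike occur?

7

The largest autocorrelation is r_7 = 0.55; the remaining lags stay at or below 0.31. The elevated value at lag 1 (0.31), dropping to 0.01 at lag 2, reflects decaying short-term dependence rather than seasonality.
The dominant spike at lag 7 indicates a seasonal period of 7.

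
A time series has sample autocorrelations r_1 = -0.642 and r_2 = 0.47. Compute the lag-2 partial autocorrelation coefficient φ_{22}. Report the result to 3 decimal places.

φ_{22} = (r_2 − r_1²) / (1 − r_1²)
r_1² = (-0.642)² = 0.412164
Numerator = 0.47 − 0.4122 = 0.0578; denominator = 1 − 0.4122 = 0.5878
φ_{22} = 0.0578 / 0.5878 = 0.098

0.098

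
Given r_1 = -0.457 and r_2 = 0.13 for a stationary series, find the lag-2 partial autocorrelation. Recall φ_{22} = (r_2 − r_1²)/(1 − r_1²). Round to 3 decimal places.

-0.100

φ_{22} = (r_2 − r_1²) / (1 − r_1²)
r_1² = (-0.457)² = 0.208849
Numerator = 0.13 − 0.2088 = -0.0788; denominator = 1 − 0.2088 = 0.7912
φ_{22} = -0.0788 / 0.7912 = -0.100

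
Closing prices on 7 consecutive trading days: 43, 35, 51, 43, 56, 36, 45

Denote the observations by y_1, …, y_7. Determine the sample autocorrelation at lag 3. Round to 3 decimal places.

Mean ȳ = (43 + 35 + 51 + 43 + 56 + 36 + 45)/7 = 44.1429
Deviations from mean: -1.1429, -9.1429, 6.8571, -1.1429, 11.8571, -8.1429, 0.8571
Σ(y_t−ȳ)(y_{t+3}−ȳ) = (1.3061) + (-108.4082) + (-55.8367) + (-0.9796) = -163.9184
Denominator Σ(y_t−ȳ)² = 340.8571
r_3 = -163.9184 / 340.8571 = -0.481

-0.481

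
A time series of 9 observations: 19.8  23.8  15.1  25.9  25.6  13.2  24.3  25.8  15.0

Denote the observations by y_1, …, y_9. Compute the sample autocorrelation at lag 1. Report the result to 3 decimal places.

Mean ȳ = (19.8 + 23.8 + 15.1 + 25.9 + 25.6 + 13.2 + 24.3 + 25.8 + 15.0)/9 = 20.9444
Numerator Σ_{t=1}^{8}(y_t−ȳ)(y_{t+1}−ȳ) = -100.4609
Denominator Σ(y_t−ȳ)² = 220.0022
r_1 = -100.4609 / 220.0022 = -0.457

-0.457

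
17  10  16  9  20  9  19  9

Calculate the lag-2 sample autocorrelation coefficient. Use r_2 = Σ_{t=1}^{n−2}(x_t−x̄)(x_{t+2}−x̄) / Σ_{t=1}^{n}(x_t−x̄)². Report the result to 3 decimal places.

0.714

Mean x̄ = (17 + 10 + 16 + 9 + 20 + 9 + 19 + 9)/8 = 13.6250
Deviations from mean: 3.3750, -3.6250, 2.3750, -4.6250, 6.3750, -4.6250, 5.3750, -4.6250
Σ(x_t−x̄)(x_{t+2}−x̄) = (8.0156) + (16.7656) + (15.1406) + (21.3906) + (34.2656) + (21.3906) = 116.9688
Denominator Σ(x_t−x̄)² = 163.8750
r_2 = 116.9688 / 163.8750 = 0.714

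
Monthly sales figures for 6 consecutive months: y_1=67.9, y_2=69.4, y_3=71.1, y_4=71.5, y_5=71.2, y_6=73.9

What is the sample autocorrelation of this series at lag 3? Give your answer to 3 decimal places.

Mean ȳ = (67.9 + 69.4 + 71.1 + 71.5 + 71.2 + 73.9)/6 = 70.8333
Σ(y_t−ȳ)(y_{t+3}−ȳ) = (-1.9556) + (-0.5256) + (0.8178) = -1.6633
Denominator Σ(y_t−ȳ)² = 20.7133
r_3 = -1.6633 / 20.7133 = -0.080

-0.080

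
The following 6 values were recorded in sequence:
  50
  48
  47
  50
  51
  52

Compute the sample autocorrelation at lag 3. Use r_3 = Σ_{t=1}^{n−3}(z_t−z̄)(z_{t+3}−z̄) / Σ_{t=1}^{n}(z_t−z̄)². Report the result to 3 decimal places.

-0.481

Mean z̄ = (50 + 48 + 47 + 50 + 51 + 52)/6 = 49.6667
Deviations from mean: 0.3333, -1.6667, -2.6667, 0.3333, 1.3333, 2.3333
Σ(z_t−z̄)(z_{t+3}−z̄) = (0.1111) + (-2.2222) + (-6.2222) = -8.3333
Denominator Σ(z_t−z̄)² = 17.3333
r_3 = -8.3333 / 17.3333 = -0.481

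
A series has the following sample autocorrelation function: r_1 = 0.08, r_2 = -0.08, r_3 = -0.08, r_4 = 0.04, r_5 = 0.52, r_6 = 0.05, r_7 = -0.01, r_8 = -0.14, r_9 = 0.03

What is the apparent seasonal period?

The largest autocorrelation is r_5 = 0.52; the remaining lags stay at or below 0.08.
The dominant spike at lag 5 indicates a seasonal period of 5.

5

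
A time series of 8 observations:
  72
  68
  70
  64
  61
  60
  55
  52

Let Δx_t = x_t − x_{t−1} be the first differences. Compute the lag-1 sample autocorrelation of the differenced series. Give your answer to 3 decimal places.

-0.567

First differences Δx: -4, 2, -6, -3, -1, -5, -3
Mean of differences = -2.8571
Numerator Σ(Δx_t−Δx̄)(Δx_{t+1}−Δx̄) = -24.3061
Denominator Σ(Δx_t−Δx̄)² = 42.8571
r_1(Δx) = -24.3061 / 42.8571 = -0.567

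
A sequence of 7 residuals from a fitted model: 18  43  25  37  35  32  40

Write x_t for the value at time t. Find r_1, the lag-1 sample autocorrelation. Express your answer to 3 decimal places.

Mean x̄ = (18 + 43 + 25 + 37 + 35 + 32 + 40)/7 = 32.8571
Numerator Σ_{t=1}^{6}(x_t−x̄)(x_{t+1}−x̄) = -262.0204
Denominator Σ(x_t−x̄)² = 458.8571
r_1 = -262.0204 / 458.8571 = -0.571

-0.571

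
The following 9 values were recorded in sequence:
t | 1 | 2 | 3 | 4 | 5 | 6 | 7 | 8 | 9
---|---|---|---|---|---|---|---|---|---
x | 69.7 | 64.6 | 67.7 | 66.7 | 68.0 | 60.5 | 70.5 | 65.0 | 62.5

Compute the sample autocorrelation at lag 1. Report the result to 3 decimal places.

-0.483

Mean x̄ = (69.7 + 64.6 + 67.7 + 66.7 + 68.0 + 60.5 + 70.5 + 65.0 + 62.5)/9 = 66.1333
Numerator Σ_{t=1}^{8}(x_t−x̄)(x_{t+1}−x̄) = -41.8711
Denominator Σ(x_t−x̄)² = 86.6200
r_1 = -41.8711 / 86.6200 = -0.483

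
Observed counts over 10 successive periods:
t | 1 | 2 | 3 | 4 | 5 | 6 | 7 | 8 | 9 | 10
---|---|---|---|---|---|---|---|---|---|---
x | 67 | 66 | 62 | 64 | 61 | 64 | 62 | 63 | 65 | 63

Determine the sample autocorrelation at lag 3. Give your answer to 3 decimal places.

-0.086

Mean x̄ = (67 + 66 + 62 + 64 + 61 + 64 + 62 + 63 + 65 + 63)/10 = 63.7000
Σ(x_t−x̄)(x_{t+3}−x̄) = (0.9900) + (-6.2100) + (-0.5100) + (-0.5100) + (1.8900) + (0.3900) + (1.1900) = -2.7700
Denominator Σ(x_t−x̄)² = 32.1000
r_3 = -2.7700 / 32.1000 = -0.086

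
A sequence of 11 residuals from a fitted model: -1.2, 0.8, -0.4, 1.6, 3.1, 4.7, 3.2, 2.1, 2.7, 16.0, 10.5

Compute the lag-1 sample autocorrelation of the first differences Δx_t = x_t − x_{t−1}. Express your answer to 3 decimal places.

-0.402

First differences Δx: 2.0, -1.2, 2.0, 1.5, 1.6, -1.5, -1.1, 0.6, 13.3, -5.5
Mean of differences = 1.1700
Numerator Σ(Δx_t−Δx̄)(Δx_{t+1}−Δx̄) = -85.1329
Denominator Σ(Δx_t−Δx̄)² = 211.5210
r_1(Δx) = -85.1329 / 211.5210 = -0.402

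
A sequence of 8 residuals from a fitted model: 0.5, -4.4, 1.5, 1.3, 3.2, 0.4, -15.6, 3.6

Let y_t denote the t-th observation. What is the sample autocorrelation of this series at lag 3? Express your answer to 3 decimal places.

Mean ȳ = (0.5 − 4.4 + 1.5 + 1.3 + 3.2 + 0.4 − 15.6 + 3.6)/8 = -1.1875
Deviations from mean: 1.6875, -3.2125, 2.6875, 2.4875, 4.3875, 1.5875, -14.4125, 4.7875
Numerator Σ_{t=1}^{5}(y_t−ȳ)(y_{t+3}−ȳ) = -20.4767
Denominator Σ(y_t−ȳ)² = 278.9888
r_3 = -20.4767 / 278.9888 = -0.073

-0.073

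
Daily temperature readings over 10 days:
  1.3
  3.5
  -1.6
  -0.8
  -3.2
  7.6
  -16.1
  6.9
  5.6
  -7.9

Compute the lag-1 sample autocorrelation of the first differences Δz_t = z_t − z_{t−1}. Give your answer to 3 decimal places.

-0.603

First differences Δz: 2.2, -5.1, 0.8, -2.4, 10.8, -23.7, 23.0, -1.3, -13.5
Mean of differences = -1.0222
Numerator Σ(Δz_t−Δz̄)(Δz_{t+1}−Δz̄) = -855.4483
Denominator Σ(Δz_t−Δz̄)² = 1419.1156
r_1(Δz) = -855.4483 / 1419.1156 = -0.603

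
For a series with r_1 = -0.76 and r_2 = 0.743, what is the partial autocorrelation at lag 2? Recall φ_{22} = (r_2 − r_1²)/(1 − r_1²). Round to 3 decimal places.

0.392

φ_{22} = (r_2 − r_1²) / (1 − r_1²)
r_1² = (-0.76)² = 0.5776
Numerator = 0.743 − 0.5776 = 0.1654; denominator = 1 − 0.5776 = 0.4224
φ_{22} = 0.1654 / 0.4224 = 0.392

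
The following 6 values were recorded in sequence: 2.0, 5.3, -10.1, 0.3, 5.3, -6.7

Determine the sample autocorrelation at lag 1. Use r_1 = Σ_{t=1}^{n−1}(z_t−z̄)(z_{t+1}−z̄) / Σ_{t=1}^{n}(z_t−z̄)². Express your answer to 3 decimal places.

Mean z̄ = (2.0 + 5.3 − 10.1 + 0.3 + 5.3 − 6.7)/6 = -0.6500
Deviations from mean: 2.6500, 5.9500, -9.4500, 0.9500, 5.9500, -6.0500
Σ(z_t−z̄)(z_{t+1}−z̄) = (15.7675) + (-56.2275) + (-8.9775) + (5.6525) + (-35.9975) = -79.7825
Denominator Σ(z_t−z̄)² = 204.6350
r_1 = -79.7825 / 204.6350 = -0.390

-0.390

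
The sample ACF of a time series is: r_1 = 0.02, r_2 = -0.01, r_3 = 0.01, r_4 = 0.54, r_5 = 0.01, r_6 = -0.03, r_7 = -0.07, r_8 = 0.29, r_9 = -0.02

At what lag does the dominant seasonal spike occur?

4

The largest autocorrelation is r_4 = 0.54, with a weaker echo at lag 8 (0.29); the remaining lags stay at or below 0.02.
The dominant spike at lag 4 indicates a seasonal period of 4.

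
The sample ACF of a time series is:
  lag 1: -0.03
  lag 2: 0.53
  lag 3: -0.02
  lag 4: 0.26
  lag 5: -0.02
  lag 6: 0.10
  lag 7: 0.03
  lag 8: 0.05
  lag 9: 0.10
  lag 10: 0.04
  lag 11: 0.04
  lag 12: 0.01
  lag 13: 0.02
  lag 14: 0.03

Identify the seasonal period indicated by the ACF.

2

The largest autocorrelation is r_2 = 0.53, with a weaker echo at lag 4 (0.26); the remaining lags stay at or below 0.10.
The dominant spike at lag 2 indicates a seasonal period of 2.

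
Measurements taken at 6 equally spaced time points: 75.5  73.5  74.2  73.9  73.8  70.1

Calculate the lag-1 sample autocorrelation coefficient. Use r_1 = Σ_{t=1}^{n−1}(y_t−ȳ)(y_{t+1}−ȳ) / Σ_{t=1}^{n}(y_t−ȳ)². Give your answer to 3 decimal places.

Mean ȳ = (75.5 + 73.5 + 74.2 + 73.9 + 73.8 + 70.1)/6 = 73.5000
Deviations from mean: 2.0000, 0.0000, 0.7000, 0.4000, 0.3000, -3.4000
Numerator Σ_{t=1}^{5}(y_t−ȳ)(y_{t+1}−ȳ) = -0.6200
Denominator Σ(y_t−ȳ)² = 16.3000
r_1 = -0.6200 / 16.3000 = -0.038

-0.038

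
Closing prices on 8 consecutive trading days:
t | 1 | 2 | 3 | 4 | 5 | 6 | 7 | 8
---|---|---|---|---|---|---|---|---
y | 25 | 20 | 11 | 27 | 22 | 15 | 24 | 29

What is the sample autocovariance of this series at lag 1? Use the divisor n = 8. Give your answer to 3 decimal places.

-5.502

Mean ȳ = (25 + 20 + 11 + 27 + 22 + 15 + 24 + 29)/8 = 21.6250
Σ_{t=1}^{7}(y_t−ȳ)(y_{t+1}−ȳ) = -44.0156
γ_1 = -44.0156 / 8 = -5.502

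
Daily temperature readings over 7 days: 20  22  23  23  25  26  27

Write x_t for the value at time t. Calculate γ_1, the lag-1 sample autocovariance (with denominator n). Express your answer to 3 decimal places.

Mean x̄ = (20 + 22 + 23 + 23 + 25 + 26 + 27)/7 = 23.7143
Deviations: -3.7143, -1.7143, -0.7143, -0.7143, 1.2857, 2.2857, 3.2857
Σ_{t=1}^{6}(x_t−x̄)(x_{t+1}−x̄) = 17.6327
γ_1 = 17.6327 / 7 = 2.519

2.519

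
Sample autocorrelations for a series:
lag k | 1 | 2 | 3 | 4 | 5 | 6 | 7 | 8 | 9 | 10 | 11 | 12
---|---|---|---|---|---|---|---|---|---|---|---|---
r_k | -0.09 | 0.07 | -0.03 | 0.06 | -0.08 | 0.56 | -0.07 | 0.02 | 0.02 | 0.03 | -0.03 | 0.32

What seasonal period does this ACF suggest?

6

The largest autocorrelation is r_6 = 0.56, with a weaker echo at lag 12 (0.32); the remaining lags stay at or below 0.07.
The dominant spike at lag 6 indicates a seasonal period of 6.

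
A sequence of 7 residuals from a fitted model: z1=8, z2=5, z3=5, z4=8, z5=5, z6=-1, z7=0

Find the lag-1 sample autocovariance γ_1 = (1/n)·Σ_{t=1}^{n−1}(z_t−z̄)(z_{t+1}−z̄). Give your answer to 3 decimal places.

Mean z̄ = (8 + 5 + 5 + 8 + 5 − 1 + 0)/7 = 4.2857
Deviations: 3.7143, 0.7143, 0.7143, 3.7143, 0.7143, -5.2857, -4.2857
Σ_{t=1}^{6}(z_t−z̄)(z_{t+1}−z̄) = 27.3469
γ_1 = 27.3469 / 7 = 3.907

3.907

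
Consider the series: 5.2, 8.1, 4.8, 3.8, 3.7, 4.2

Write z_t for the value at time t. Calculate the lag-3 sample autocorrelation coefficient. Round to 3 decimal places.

Mean z̄ = (5.2 + 8.1 + 4.8 + 3.8 + 3.7 + 4.2)/6 = 4.9667
Deviations from mean: 0.2333, 3.1333, -0.1667, -1.1667, -1.2667, -0.7667
Σ(z_t−z̄)(z_{t+3}−z̄) = (-0.2722) + (-3.9689) + (0.1278) = -4.1133
Denominator Σ(z_t−z̄)² = 13.4533
r_3 = -4.1133 / 13.4533 = -0.306

-0.306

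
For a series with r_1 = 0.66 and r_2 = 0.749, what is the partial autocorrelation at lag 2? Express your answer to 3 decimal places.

φ_{22} = (r_2 − r_1²) / (1 − r_1²)
r_1² = (0.66)² = 0.4356
Numerator = 0.749 − 0.4356 = 0.3134; denominator = 1 − 0.4356 = 0.5644
φ_{22} = 0.3134 / 0.5644 = 0.555

0.555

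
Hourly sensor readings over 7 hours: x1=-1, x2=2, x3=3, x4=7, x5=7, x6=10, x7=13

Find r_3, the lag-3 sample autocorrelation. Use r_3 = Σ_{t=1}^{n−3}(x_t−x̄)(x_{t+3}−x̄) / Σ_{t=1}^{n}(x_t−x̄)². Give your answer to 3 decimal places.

-0.113

Mean x̄ = (-1 + 2 + 3 + 7 + 7 + 10 + 13)/7 = 5.8571
Deviations from mean: -6.8571, -3.8571, -2.8571, 1.1429, 1.1429, 4.1429, 7.1429
Numerator Σ_{t=1}^{4}(x_t−x̄)(x_{t+3}−x̄) = -15.9184
Denominator Σ(x_t−x̄)² = 140.8571
r_3 = -15.9184 / 140.8571 = -0.113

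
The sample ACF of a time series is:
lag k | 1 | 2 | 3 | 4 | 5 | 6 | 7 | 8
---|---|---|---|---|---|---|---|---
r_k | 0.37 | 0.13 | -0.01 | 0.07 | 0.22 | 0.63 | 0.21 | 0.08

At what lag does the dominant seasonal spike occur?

The largest autocorrelation is r_6 = 0.63; the remaining lags stay at or below 0.37. The elevated value at lag 1 (0.37), dropping to 0.13 at lag 2, reflects decaying short-term dependence rather than seasonality.
The dominant spike at lag 6 indicates a seasonal period of 6.

6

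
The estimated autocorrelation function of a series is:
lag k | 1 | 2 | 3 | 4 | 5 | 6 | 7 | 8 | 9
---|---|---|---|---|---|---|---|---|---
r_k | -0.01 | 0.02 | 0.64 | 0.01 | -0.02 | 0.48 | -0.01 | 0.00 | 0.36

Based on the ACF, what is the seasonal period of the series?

3

The largest autocorrelation is r_3 = 0.64, with weaker echoes at lags 6 (0.48) and 9 (0.36); the remaining lags stay at or below 0.02.
The dominant spike at lag 3 indicates a seasonal period of 3.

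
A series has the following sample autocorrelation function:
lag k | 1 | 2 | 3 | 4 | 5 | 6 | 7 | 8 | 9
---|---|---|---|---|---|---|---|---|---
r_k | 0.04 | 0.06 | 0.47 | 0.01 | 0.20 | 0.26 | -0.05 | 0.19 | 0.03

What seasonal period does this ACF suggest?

3

The largest autocorrelation is r_3 = 0.47, with a weaker echo at lag 6 (0.26); the remaining lags stay at or below 0.20.
The dominant spike at lag 3 indicates a seasonal period of 3.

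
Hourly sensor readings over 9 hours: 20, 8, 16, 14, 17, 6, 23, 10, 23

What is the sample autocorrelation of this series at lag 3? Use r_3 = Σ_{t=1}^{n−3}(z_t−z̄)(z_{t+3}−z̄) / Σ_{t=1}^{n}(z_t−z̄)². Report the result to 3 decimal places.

-0.371

Mean z̄ = (20 + 8 + 16 + 14 + 17 + 6 + 23 + 10 + 23)/9 = 15.2222
Numerator Σ_{t=1}^{6}(z_t−z̄)(z_{t+3}−z̄) = -116.3704
Denominator Σ(z_t−z̄)² = 313.5556
r_3 = -116.3704 / 313.5556 = -0.371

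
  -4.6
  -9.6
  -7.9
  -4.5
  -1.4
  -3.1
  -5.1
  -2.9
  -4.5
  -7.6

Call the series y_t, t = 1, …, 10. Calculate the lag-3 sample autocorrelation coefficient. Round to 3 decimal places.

Mean ȳ = (-4.6 − 9.6 − 7.9 − 4.5 − 1.4 − 3.1 − 5.1 − 2.9 − 4.5 − 7.6)/10 = -5.1200
Numerator Σ_{t=1}^{7}(y_t−ȳ)(y_{t+3}−ȳ) = -12.4852
Denominator Σ(y_t−ȳ)² = 57.8360
r_3 = -12.4852 / 57.8360 = -0.216

-0.216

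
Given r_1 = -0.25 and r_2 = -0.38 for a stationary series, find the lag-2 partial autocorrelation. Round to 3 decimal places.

φ_{22} = (r_2 − r_1²) / (1 − r_1²)
r_1² = (-0.25)² = 0.0625
Numerator = -0.38 − 0.0625 = -0.4425; denominator = 1 − 0.0625 = 0.9375
φ_{22} = -0.4425 / 0.9375 = -0.472

-0.472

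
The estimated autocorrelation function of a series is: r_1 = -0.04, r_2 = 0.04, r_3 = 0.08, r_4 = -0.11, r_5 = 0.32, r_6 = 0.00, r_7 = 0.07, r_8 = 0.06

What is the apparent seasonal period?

5

The largest autocorrelation is r_5 = 0.32; the remaining lags stay at or below 0.08.
The dominant spike at lag 5 indicates a seasonal period of 5.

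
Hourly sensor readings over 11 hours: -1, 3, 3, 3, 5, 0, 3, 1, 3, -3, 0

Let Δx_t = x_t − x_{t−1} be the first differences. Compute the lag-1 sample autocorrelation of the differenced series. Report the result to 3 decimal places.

-0.603

First differences Δx: 4, 0, 0, 2, -5, 3, -2, 2, -6, 3
Mean of differences = 0.1000
Numerator Σ(Δx_t−Δx̄)(Δx_{t+1}−Δx̄) = -64.4100
Denominator Σ(Δx_t−Δx̄)² = 106.9000
r_1(Δx) = -64.4100 / 106.9000 = -0.603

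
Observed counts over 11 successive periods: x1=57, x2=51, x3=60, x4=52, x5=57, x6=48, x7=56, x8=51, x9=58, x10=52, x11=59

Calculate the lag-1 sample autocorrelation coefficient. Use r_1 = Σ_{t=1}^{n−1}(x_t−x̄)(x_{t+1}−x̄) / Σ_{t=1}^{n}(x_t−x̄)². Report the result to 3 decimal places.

-0.708

Mean x̄ = (57 + 51 + 60 + 52 + 57 + 48 + 56 + 51 + 58 + 52 + 59)/11 = 54.6364
Numerator Σ_{t=1}^{10}(x_t−x̄)(x_{t+1}−x̄) = -110.7686
Denominator Σ(x_t−x̄)² = 156.5455
r_1 = -110.7686 / 156.5455 = -0.708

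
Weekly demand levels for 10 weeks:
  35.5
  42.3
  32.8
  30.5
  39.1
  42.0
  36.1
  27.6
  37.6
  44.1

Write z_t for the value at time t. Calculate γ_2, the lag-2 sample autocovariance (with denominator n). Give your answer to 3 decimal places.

-18.909

Mean z̄ = (35.5 + 42.3 + 32.8 + 30.5 + 39.1 + 42.0 + 36.1 + 27.6 + 37.6 + 44.1)/10 = 36.7600
Σ_{t=1}^{8}(z_t−z̄)(z_{t+2}−z̄) = -189.0912
γ_2 = -189.0912 / 10 = -18.909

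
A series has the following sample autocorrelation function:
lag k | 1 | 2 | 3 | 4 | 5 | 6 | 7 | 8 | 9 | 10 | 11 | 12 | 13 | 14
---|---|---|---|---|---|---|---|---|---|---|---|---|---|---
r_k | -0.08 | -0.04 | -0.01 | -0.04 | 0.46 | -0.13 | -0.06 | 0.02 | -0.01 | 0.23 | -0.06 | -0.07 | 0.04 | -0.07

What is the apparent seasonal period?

The largest autocorrelation is r_5 = 0.46, with a weaker echo at lag 10 (0.23); the remaining lags stay at or below 0.04.
The dominant spike at lag 5 indicates a seasonal period of 5.

5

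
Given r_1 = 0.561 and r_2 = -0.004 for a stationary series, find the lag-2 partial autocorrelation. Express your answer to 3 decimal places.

-0.465

φ_{22} = (r_2 − r_1²) / (1 − r_1²)
r_1² = (0.561)² = 0.314721
Numerator = -0.004 − 0.3147 = -0.3187; denominator = 1 − 0.3147 = 0.6853
φ_{22} = -0.3187 / 0.6853 = -0.465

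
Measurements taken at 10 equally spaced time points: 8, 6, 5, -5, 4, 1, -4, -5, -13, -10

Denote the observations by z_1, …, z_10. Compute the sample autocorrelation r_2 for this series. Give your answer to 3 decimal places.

Mean z̄ = (8 + 6 + 5 − 5 + 4 + 1 − 4 − 5 − 13 − 10)/10 = -1.3000
Numerator Σ_{t=1}^{8}(z_t−z̄)(z_{t+2}−z̄) = 97.4200
Denominator Σ(z_t−z̄)² = 460.1000
r_2 = 97.4200 / 460.1000 = 0.212

0.212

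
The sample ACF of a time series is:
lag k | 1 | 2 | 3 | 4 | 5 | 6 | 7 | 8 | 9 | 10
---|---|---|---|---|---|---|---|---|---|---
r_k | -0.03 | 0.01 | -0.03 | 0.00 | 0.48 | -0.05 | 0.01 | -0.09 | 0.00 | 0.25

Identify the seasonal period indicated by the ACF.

5

The largest autocorrelation is r_5 = 0.48, with a weaker echo at lag 10 (0.25); the remaining lags stay at or below 0.01.
The dominant spike at lag 5 indicates a seasonal period of 5.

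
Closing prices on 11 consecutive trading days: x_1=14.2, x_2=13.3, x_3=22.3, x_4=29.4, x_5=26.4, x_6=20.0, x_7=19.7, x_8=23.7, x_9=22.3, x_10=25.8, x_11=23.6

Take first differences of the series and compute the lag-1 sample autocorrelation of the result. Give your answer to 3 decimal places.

0.113

First differences Δx: -0.9, 9.0, 7.1, -3.0, -6.4, -0.3, 4.0, -1.4, 3.5, -2.2
Mean of differences = 0.9400
Numerator Σ(Δx_t−Δx̄)(Δx_{t+1}−Δx̄) = 23.5864
Denominator Σ(Δx_t−Δx̄)² = 208.4840
r_1(Δx) = 23.5864 / 208.4840 = 0.113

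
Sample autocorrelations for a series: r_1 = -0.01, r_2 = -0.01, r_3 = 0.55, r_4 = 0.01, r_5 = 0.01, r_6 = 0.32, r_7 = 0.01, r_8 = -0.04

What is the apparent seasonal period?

3

The largest autocorrelation is r_3 = 0.55, with a weaker echo at lag 6 (0.32); the remaining lags stay at or below 0.01.
The dominant spike at lag 3 indicates a seasonal period of 3.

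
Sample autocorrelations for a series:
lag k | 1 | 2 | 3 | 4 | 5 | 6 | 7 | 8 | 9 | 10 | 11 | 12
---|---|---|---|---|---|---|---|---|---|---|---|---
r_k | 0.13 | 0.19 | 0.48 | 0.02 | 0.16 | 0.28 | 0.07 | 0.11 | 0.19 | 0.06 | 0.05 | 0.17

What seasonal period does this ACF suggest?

The largest autocorrelation is r_3 = 0.48, with a weaker echo at lag 6 (0.28); the remaining lags stay at or below 0.19.
The dominant spike at lag 3 indicates a seasonal period of 3.

3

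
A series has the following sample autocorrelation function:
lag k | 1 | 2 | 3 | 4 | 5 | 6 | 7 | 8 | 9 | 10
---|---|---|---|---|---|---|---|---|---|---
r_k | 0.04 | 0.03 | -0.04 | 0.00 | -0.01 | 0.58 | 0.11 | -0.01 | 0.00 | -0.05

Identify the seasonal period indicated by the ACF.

The largest autocorrelation is r_6 = 0.58; the remaining lags stay at or below 0.11.
The dominant spike at lag 6 indicates a seasonal period of 6.

6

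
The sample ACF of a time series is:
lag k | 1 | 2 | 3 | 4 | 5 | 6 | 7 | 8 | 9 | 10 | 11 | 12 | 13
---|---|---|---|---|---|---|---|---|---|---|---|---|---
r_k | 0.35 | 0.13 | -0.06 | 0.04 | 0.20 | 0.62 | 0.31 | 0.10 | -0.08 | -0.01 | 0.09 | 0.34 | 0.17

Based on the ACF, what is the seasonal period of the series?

6

The largest autocorrelation is r_6 = 0.62; the remaining lags stay at or below 0.35. The elevated value at lag 1 (0.35), dropping to 0.13 at lag 2, reflects decaying short-term dependence rather than seasonality.
The dominant spike at lag 6 indicates a seasonal period of 6.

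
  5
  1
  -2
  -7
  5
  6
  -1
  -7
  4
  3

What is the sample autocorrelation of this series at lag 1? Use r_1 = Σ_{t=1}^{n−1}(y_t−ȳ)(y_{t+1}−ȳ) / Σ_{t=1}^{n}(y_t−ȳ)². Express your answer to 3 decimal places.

Mean ȳ = (5 + 1 − 2 − 7 + 5 + 6 − 1 − 7 + 4 + 3)/10 = 0.7000
Numerator Σ_{t=1}^{9}(y_t−ȳ)(y_{t+1}−ȳ) = -2.7900
Denominator Σ(y_t−ȳ)² = 210.1000
r_1 = -2.7900 / 210.1000 = -0.013

-0.013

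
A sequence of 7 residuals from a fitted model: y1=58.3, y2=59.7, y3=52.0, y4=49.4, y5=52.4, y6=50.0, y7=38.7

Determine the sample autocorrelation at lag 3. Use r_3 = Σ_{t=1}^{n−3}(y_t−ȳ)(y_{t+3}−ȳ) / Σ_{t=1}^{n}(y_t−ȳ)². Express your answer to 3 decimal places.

Mean ȳ = (58.3 + 59.7 + 52.0 + 49.4 + 52.4 + 50.0 + 38.7)/7 = 51.5000
Deviations from mean: 6.8000, 8.2000, 0.5000, -2.1000, 0.9000, -1.5000, -12.8000
Numerator Σ_{t=1}^{4}(y_t−ȳ)(y_{t+3}−ȳ) = 19.2300
Denominator Σ(y_t−ȳ)² = 285.0400
r_3 = 19.2300 / 285.0400 = 0.067

0.067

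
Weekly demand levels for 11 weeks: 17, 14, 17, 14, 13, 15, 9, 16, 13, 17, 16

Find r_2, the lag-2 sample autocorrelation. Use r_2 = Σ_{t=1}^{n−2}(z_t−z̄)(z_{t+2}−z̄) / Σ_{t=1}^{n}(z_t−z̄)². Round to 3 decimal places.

Mean z̄ = (17 + 14 + 17 + 14 + 13 + 15 + 9 + 16 + 13 + 17 + 16)/11 = 14.6364
Numerator Σ_{t=1}^{9}(z_t−z̄)(z_{t+2}−z̄) = 21.8264
Denominator Σ(z_t−z̄)² = 58.5455
r_2 = 21.8264 / 58.5455 = 0.373

0.373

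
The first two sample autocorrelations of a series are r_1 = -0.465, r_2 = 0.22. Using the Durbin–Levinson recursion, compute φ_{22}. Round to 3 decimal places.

0.005

φ_{22} = (r_2 − r_1²) / (1 − r_1²)
r_1² = (-0.465)² = 0.216225
Numerator = 0.22 − 0.2162 = 0.0038; denominator = 1 − 0.2162 = 0.7838
φ_{22} = 0.0038 / 0.7838 = 0.005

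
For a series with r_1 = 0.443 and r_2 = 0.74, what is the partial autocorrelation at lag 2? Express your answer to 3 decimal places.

0.677

φ_{22} = (r_2 − r_1²) / (1 − r_1²)
r_1² = (0.443)² = 0.196249
Numerator = 0.74 − 0.1962 = 0.5438; denominator = 1 − 0.1962 = 0.8038
φ_{22} = 0.5438 / 0.8038 = 0.677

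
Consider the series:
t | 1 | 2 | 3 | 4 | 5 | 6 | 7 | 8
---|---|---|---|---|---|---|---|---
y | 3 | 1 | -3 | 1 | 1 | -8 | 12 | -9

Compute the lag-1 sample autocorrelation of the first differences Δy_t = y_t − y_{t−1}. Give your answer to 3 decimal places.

-0.632

First differences Δy: -2, -4, 4, 0, -9, 20, -21
Mean of differences = -1.7143
Numerator Σ(Δy_t−Δȳ)(Δy_{t+1}−Δȳ) = -592.0816
Denominator Σ(Δy_t−Δȳ)² = 937.4286
r_1(Δy) = -592.0816 / 937.4286 = -0.632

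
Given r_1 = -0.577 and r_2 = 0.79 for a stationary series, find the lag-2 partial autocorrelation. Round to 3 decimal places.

φ_{22} = (r_2 − r_1²) / (1 − r_1²)
r_1² = (-0.577)² = 0.332929
Numerator = 0.79 − 0.3329 = 0.4571; denominator = 1 − 0.3329 = 0.6671
φ_{22} = 0.4571 / 0.6671 = 0.685

0.685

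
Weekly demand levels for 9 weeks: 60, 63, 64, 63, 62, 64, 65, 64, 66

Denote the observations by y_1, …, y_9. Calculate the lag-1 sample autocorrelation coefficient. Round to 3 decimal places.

0.166

Mean ȳ = (60 + 63 + 64 + 63 + 62 + 64 + 65 + 64 + 66)/9 = 63.4444
Numerator Σ_{t=1}^{8}(y_t−ȳ)(y_{t+1}−ȳ) = 4.0247
Denominator Σ(y_t−ȳ)² = 24.2222
r_1 = 4.0247 / 24.2222 = 0.166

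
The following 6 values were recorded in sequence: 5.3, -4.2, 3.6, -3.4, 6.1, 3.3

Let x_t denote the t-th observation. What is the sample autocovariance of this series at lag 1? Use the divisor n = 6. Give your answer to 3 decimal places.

-9.526

Mean x̄ = (5.3 − 4.2 + 3.6 − 3.4 + 6.1 + 3.3)/6 = 1.7833
Deviations: 3.5167, -5.9833, 1.8167, -5.1833, 4.3167, 1.5167
Σ_{t=1}^{5}(x_t−x̄)(x_{t+1}−x̄) = -57.1553
γ_1 = -57.1553 / 6 = -9.526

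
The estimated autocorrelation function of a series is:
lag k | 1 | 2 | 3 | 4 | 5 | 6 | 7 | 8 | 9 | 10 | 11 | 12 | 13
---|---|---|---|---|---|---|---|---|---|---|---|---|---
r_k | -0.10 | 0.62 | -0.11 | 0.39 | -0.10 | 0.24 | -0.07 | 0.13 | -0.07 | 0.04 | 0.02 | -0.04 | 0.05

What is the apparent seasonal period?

2

The largest autocorrelation is r_2 = 0.62, with weaker echoes at lags 4 (0.39) and 6 (0.24); the remaining lags stay at or below 0.13.
The dominant spike at lag 2 indicates a seasonal period of 2.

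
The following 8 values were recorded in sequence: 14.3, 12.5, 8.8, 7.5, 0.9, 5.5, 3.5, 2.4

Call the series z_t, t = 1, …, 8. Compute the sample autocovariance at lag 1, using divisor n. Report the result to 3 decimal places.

Mean z̄ = (14.3 + 12.5 + 8.8 + 7.5 + 0.9 + 5.5 + 3.5 + 2.4)/8 = 6.9250
Σ_{t=1}^{7}(z_t−z̄)(z_{t+1}−z̄) = 78.1469
γ_1 = 78.1469 / 8 = 9.768

9.768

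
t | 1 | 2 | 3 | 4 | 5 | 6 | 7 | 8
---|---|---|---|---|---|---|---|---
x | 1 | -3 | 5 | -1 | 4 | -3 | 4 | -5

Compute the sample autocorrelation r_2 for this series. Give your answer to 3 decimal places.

Mean x̄ = (1 − 3 + 5 − 1 + 4 − 3 + 4 − 5)/8 = 0.2500
Numerator Σ_{t=1}^{6}(x_t−x̄)(x_{t+2}−x̄) = 60.6250
Denominator Σ(x_t−x̄)² = 101.5000
r_2 = 60.6250 / 101.5000 = 0.597

0.597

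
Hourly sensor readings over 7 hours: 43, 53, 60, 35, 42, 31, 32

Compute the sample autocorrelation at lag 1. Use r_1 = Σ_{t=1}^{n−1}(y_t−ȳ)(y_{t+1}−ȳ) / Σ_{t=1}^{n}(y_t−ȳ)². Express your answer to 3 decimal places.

Mean ȳ = (43 + 53 + 60 + 35 + 42 + 31 + 32)/7 = 42.2857
Numerator Σ_{t=1}^{6}(y_t−ȳ)(y_{t+1}−ȳ) = 189.7755
Denominator Σ(y_t−ȳ)² = 715.4286
r_1 = 189.7755 / 715.4286 = 0.265

0.265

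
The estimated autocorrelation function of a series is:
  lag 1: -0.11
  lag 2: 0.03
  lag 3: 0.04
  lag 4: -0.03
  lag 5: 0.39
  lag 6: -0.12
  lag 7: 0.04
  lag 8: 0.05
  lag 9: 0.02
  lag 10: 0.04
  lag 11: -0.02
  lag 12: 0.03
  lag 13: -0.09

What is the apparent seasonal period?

5

The largest autocorrelation is r_5 = 0.39; the remaining lags stay at or below 0.05.
The dominant spike at lag 5 indicates a seasonal period of 5.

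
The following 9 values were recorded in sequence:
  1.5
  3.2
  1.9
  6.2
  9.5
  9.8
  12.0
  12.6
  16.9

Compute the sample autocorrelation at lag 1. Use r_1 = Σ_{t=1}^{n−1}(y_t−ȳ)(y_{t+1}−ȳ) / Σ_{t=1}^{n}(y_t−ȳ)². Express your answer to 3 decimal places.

0.608

Mean ȳ = (1.5 + 3.2 + 1.9 + 6.2 + 9.5 + 9.8 + 12.0 + 12.6 + 16.9)/9 = 8.1778
Numerator Σ_{t=1}^{8}(y_t−ȳ)(y_{t+1}−ȳ) = 138.1106
Denominator Σ(y_t−ȳ)² = 227.3156
r_1 = 138.1106 / 227.3156 = 0.608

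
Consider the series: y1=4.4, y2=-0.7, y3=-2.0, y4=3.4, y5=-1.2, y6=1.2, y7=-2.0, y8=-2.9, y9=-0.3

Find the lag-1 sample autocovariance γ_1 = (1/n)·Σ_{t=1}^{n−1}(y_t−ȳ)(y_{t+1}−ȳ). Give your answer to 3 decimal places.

-1.086

Mean ȳ = (4.4 − 0.7 − 2.0 + 3.4 − 1.2 + 1.2 − 2.0 − 2.9 − 0.3)/9 = -0.0111
Σ_{t=1}^{8}(y_t−ȳ)(y_{t+1}−ȳ) = -9.7768
γ_1 = -9.7768 / 9 = -1.086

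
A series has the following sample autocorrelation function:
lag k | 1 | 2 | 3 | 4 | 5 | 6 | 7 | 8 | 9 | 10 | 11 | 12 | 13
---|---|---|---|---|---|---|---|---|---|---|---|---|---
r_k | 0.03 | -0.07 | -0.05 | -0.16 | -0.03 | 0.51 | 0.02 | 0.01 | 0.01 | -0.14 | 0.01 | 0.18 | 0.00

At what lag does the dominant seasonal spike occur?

6

The largest autocorrelation is r_6 = 0.51, with a weaker echo at lag 12 (0.18); the remaining lags stay at or below 0.03.
The dominant spike at lag 6 indicates a seasonal period of 6.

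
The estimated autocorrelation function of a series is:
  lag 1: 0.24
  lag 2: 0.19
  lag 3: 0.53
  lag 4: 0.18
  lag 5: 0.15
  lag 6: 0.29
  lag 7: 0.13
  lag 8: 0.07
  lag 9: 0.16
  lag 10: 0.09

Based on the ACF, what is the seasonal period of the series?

3

The largest autocorrelation is r_3 = 0.53, with a weaker echo at lag 6 (0.29); the remaining lags stay at or below 0.24.
The dominant spike at lag 3 indicates a seasonal period of 3.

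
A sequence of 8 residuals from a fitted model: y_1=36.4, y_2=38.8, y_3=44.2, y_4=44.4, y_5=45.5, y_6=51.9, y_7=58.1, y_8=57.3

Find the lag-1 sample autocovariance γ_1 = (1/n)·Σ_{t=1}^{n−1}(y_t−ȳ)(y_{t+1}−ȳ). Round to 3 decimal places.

35.295

Mean ȳ = (36.4 + 38.8 + 44.2 + 44.4 + 45.5 + 51.9 + 58.1 + 57.3)/8 = 47.0750
Deviations: -10.6750, -8.2750, -2.8750, -2.6750, -1.5750, 4.8250, 11.0250, 10.2250
Σ_{t=1}^{7}(y_t−ȳ)(y_{t+1}−ȳ) = 282.3569
γ_1 = 282.3569 / 8 = 35.295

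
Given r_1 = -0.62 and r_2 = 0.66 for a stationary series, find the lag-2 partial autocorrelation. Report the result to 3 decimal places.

φ_{22} = (r_2 − r_1²) / (1 − r_1²)
r_1² = (-0.62)² = 0.3844
Numerator = 0.66 − 0.3844 = 0.2756; denominator = 1 − 0.3844 = 0.6156
φ_{22} = 0.2756 / 0.6156 = 0.448

0.448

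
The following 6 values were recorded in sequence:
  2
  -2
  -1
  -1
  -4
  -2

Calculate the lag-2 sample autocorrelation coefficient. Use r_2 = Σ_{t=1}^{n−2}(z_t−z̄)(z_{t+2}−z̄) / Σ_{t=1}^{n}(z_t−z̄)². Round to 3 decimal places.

-0.011

Mean z̄ = (2 − 2 − 1 − 1 − 4 − 2)/6 = -1.3333
Deviations from mean: 3.3333, -0.6667, 0.3333, 0.3333, -2.6667, -0.6667
Σ(z_t−z̄)(z_{t+2}−z̄) = (1.1111) + (-0.2222) + (-0.8889) + (-0.2222) = -0.2222
Denominator Σ(z_t−z̄)² = 19.3333
r_2 = -0.2222 / 19.3333 = -0.011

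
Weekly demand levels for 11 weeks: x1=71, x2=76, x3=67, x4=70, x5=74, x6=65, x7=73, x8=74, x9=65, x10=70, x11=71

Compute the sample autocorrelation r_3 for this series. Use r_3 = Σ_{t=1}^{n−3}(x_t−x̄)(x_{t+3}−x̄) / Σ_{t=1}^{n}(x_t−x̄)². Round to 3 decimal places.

Mean x̄ = (71 + 76 + 67 + 70 + 74 + 65 + 73 + 74 + 65 + 70 + 71)/11 = 70.5455
Numerator Σ_{t=1}^{8}(x_t−x̄)(x_{t+3}−x̄) = 79.8347
Denominator Σ(x_t−x̄)² = 134.7273
r_3 = 79.8347 / 134.7273 = 0.593

0.593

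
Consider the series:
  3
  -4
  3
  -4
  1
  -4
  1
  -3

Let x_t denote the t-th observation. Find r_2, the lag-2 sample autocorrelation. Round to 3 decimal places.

0.733

Mean x̄ = (3 − 4 + 3 − 4 + 1 − 4 + 1 − 3)/8 = -0.8750
Deviations from mean: 3.8750, -3.1250, 3.8750, -3.1250, 1.8750, -3.1250, 1.8750, -2.1250
Σ(x_t−x̄)(x_{t+2}−x̄) = (15.0156) + (9.7656) + (7.2656) + (9.7656) + (3.5156) + (6.6406) = 51.9688
Denominator Σ(x_t−x̄)² = 70.8750
r_2 = 51.9688 / 70.8750 = 0.733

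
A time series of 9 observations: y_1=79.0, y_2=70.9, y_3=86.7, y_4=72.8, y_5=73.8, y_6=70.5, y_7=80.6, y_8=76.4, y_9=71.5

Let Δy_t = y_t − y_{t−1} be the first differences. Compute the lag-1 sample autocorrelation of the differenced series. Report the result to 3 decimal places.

-0.633

First differences Δy: -8.1, 15.8, -13.9, 1.0, -3.3, 10.1, -4.2, -4.9
Mean of differences = -0.9375
Numerator Σ(Δy_t−Δȳ)(Δy_{t+1}−Δȳ) = -415.6927
Denominator Σ(Δy_t−Δȳ)² = 656.9788
r_1(Δy) = -415.6927 / 656.9788 = -0.633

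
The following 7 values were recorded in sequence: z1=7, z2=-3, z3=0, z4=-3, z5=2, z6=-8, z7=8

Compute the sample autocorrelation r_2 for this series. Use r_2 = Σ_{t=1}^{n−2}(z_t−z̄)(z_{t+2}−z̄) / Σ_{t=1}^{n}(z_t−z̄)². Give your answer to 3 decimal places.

0.248

Mean z̄ = (7 − 3 + 0 − 3 + 2 − 8 + 8)/7 = 0.4286
Deviations from mean: 6.5714, -3.4286, -0.4286, -3.4286, 1.5714, -8.4286, 7.5714
Σ(z_t−z̄)(z_{t+2}−z̄) = (-2.8163) + (11.7551) + (-0.6735) + (28.8980) + (11.8980) = 49.0612
Denominator Σ(z_t−z̄)² = 197.7143
r_2 = 49.0612 / 197.7143 = 0.248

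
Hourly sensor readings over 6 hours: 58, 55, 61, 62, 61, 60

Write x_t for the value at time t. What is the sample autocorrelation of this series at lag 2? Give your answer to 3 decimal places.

-0.299

Mean x̄ = (58 + 55 + 61 + 62 + 61 + 60)/6 = 59.5000
Deviations from mean: -1.5000, -4.5000, 1.5000, 2.5000, 1.5000, 0.5000
Numerator Σ_{t=1}^{4}(x_t−x̄)(x_{t+2}−x̄) = -10.0000
Denominator Σ(x_t−x̄)² = 33.5000
r_2 = -10.0000 / 33.5000 = -0.299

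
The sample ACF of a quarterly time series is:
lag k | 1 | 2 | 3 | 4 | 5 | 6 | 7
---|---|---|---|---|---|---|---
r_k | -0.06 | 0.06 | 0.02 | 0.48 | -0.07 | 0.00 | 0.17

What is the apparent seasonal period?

4

The largest autocorrelation is r_4 = 0.48; the remaining lags stay at or below 0.17.
The dominant spike at lag 4 indicates a seasonal period of 4.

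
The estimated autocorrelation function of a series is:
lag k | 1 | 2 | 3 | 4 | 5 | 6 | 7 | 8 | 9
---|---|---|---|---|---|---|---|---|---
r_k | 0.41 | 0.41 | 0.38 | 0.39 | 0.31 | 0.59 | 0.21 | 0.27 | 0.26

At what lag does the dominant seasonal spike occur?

6

The largest autocorrelation is r_6 = 0.59; the remaining lags stay at or below 0.41.
The dominant spike at lag 6 indicates a seasonal period of 6.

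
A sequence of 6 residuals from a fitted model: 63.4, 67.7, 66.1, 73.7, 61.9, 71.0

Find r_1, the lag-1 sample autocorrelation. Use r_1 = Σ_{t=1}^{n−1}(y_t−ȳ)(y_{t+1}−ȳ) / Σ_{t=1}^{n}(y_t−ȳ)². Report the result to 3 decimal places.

-0.639

Mean ȳ = (63.4 + 67.7 + 66.1 + 73.7 + 61.9 + 71.0)/6 = 67.3000
Deviations from mean: -3.9000, 0.4000, -1.2000, 6.4000, -5.4000, 3.7000
Σ(y_t−ȳ)(y_{t+1}−ȳ) = (-1.5600) + (-0.4800) + (-7.6800) + (-34.5600) + (-19.9800) = -64.2600
Denominator Σ(y_t−ȳ)² = 100.6200
r_1 = -64.2600 / 100.6200 = -0.639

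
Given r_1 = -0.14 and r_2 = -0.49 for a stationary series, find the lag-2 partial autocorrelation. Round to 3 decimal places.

-0.520

φ_{22} = (r_2 − r_1²) / (1 − r_1²)
r_1² = (-0.14)² = 0.0196
Numerator = -0.49 − 0.0196 = -0.5096; denominator = 1 − 0.0196 = 0.9804
φ_{22} = -0.5096 / 0.9804 = -0.520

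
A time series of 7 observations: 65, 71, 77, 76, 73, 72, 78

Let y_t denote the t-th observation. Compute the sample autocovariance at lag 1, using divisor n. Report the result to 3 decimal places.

2.058

Mean ȳ = (65 + 71 + 77 + 76 + 73 + 72 + 78)/7 = 73.1429
Deviations: -8.1429, -2.1429, 3.8571, 2.8571, -0.1429, -1.1429, 4.8571
Σ_{t=1}^{6}(y_t−ȳ)(y_{t+1}−ȳ) = 14.4082
γ_1 = 14.4082 / 7 = 2.058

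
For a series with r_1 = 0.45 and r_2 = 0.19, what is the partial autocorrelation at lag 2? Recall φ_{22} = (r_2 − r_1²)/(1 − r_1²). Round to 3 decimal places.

-0.016

φ_{22} = (r_2 − r_1²) / (1 − r_1²)
r_1² = (0.45)² = 0.2025
Numerator = 0.19 − 0.2025 = -0.0125; denominator = 1 − 0.2025 = 0.7975
φ_{22} = -0.0125 / 0.7975 = -0.016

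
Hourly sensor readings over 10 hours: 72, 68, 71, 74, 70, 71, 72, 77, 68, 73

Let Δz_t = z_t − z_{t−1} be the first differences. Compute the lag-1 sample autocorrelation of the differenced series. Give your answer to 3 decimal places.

-0.563

First differences Δz: -4, 3, 3, -4, 1, 1, 5, -9, 5
Mean of differences = 0.1111
Numerator Σ(Δz_t−Δz̄)(Δz_{t+1}−Δz̄) = -103.0123
Denominator Σ(Δz_t−Δz̄)² = 182.8889
r_1(Δz) = -103.0123 / 182.8889 = -0.563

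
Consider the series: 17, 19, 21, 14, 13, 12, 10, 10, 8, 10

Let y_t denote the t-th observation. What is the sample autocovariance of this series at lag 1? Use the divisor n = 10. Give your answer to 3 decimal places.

Mean ȳ = (17 + 19 + 21 + 14 + 13 + 12 + 10 + 10 + 8 + 10)/10 = 13.4000
Σ_{t=1}^{9}(y_t−ȳ)(y_{t+1}−ȳ) = 120.6400
γ_1 = 120.6400 / 10 = 12.064

12.064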